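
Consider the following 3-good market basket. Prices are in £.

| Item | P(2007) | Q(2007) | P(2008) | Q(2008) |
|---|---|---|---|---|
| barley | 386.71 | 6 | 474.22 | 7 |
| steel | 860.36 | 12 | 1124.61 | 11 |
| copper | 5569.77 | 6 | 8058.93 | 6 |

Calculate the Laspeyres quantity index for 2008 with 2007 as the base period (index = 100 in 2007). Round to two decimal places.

98.97

Laspeyres quantity index uses base-period prices as weights.
ΣP(2007)·Q(2008) = 386.71×7 + 860.36×11 + 5569.77×6 = 2706.97 + 9463.96 + 33418.62 = 45589.55
ΣP(2007)·Q(2007) = 386.71×6 + 860.36×12 + 5569.77×6 = 2320.26 + 10324.32 + 33418.62 = 46063.2
Index = 45589.55 / 46063.2 × 100 = 98.9717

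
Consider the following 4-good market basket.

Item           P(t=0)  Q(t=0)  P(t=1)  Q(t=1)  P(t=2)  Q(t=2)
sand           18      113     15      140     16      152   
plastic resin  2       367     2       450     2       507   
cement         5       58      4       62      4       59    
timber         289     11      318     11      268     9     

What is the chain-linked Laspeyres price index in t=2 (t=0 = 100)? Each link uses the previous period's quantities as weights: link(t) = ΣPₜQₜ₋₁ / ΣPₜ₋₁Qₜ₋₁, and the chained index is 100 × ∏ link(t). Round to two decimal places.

Link t=0→t=1:
ΣP(t=1)Q(t=0) = 15×113 + 2×367 + 4×58 + 318×11 = 1695 + 734 + 232 + 3498 = 6159
ΣP(t=0)Q(t=0) = 18×113 + 2×367 + 5×58 + 289×11 = 2034 + 734 + 290 + 3179 = 6237
link = 6159/6237 = 0.987494
Link t=1→t=2:
ΣP(t=2)Q(t=1) = 16×140 + 2×450 + 4×62 + 268×11 = 2240 + 900 + 248 + 2948 = 6336
ΣP(t=1)Q(t=1) = 15×140 + 2×450 + 4×62 + 318×11 = 2100 + 900 + 248 + 3498 = 6746
link = 6336/6746 = 0.939223
Chained index = 100 × 0.987494 × 0.939223 = 92.7477

92.75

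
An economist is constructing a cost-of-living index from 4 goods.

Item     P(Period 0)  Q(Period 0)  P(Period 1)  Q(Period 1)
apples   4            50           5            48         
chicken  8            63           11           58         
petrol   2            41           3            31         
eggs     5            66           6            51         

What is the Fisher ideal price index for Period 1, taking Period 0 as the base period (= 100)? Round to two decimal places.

Laspeyres component (base-period weights):
ΣP(Period 1)Q(Period 0) = 5×50 + 11×63 + 3×41 + 6×66 = 250 + 693 + 123 + 396 = 1462
ΣP(Period 0)Q(Period 0) = 4×50 + 8×63 + 2×41 + 5×66 = 200 + 504 + 82 + 330 = 1116
L = 1462 / 1116 × 100 = 131.0036
Paasche component (current-period weights):
ΣP(Period 1)Q(Period 1) = 5×48 + 11×58 + 3×31 + 6×51 = 240 + 638 + 93 + 306 = 1277
ΣP(Period 0)Q(Period 1) = 4×48 + 8×58 + 2×31 + 5×51 = 192 + 464 + 62 + 255 = 973
P = 1277 / 973 × 100 = 131.2436
Fisher = √(L × P) = √(131.0036 × 131.2436) = 131.1235

131.12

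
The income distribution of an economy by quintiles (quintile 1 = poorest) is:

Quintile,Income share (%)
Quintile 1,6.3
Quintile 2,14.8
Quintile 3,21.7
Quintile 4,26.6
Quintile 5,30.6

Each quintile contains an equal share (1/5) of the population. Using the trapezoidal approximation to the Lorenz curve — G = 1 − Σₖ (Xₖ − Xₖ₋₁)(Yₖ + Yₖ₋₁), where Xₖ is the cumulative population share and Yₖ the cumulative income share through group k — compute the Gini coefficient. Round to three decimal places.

0.242

Cumulative income shares Yₖ: 0.0630, 0.2110, 0.4280, 0.6940, 1.0000
Σ (Xₖ−Xₖ₋₁)(Yₖ+Yₖ₋₁) = (1/5)(0.0630+0.0000) + (1/5)(0.2110+0.0630) + (1/5)(0.4280+0.2110) + (1/5)(0.6940+0.4280) + (1/5)(1.0000+0.6940)
  = 0.0126 + 0.0548 + 0.1278 + 0.2244 + 0.3388 = 0.7584
G = 1 − 0.7584 = 0.2416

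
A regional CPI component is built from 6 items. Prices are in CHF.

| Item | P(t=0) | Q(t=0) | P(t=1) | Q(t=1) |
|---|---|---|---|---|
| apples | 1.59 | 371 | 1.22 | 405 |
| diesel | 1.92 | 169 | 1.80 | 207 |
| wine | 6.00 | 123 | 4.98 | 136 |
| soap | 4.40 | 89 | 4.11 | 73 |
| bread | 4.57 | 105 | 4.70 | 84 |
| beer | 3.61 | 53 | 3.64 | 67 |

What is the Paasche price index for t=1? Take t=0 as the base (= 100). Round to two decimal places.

Paasche price index uses current-period quantities as weights.
ΣP(t=1)·Q(t=1) = 1.22×405 + 1.80×207 + 4.98×136 + 4.11×73 + 4.70×84 + 3.64×67 = 494.1 + 372.6 + 677.28 + 300.03 + 394.8 + 243.88 = 2482.69
ΣP(t=0)·Q(t=1) = 1.59×405 + 1.92×207 + 6.00×136 + 4.40×73 + 4.57×84 + 3.61×67 = 643.95 + 397.44 + 816 + 321.2 + 383.88 + 241.87 = 2804.34
Index = 2482.69 / 2804.34 × 100 = 88.5303

88.53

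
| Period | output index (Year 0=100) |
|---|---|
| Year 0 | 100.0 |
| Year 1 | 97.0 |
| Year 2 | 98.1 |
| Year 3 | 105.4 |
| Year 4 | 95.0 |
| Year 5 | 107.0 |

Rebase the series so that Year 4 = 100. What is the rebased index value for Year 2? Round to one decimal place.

103.3

Rebased(Year 2) = 98.1 / 95.0 × 100 = 103.2632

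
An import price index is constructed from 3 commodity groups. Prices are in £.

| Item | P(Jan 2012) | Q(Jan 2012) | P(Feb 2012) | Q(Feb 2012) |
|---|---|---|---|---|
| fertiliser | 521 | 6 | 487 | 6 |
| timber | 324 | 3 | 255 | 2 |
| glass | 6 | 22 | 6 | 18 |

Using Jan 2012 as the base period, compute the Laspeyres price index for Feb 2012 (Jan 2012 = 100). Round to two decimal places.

90.28

Laspeyres price index uses base-period quantities as weights.
ΣP(Feb 2012)·Q(Jan 2012) = 487×6 + 255×3 + 6×22 = 2922 + 765 + 132 = 3819
ΣP(Jan 2012)·Q(Jan 2012) = 521×6 + 324×3 + 6×22 = 3126 + 972 + 132 = 4230
Index = 3819 / 4230 × 100 = 90.2837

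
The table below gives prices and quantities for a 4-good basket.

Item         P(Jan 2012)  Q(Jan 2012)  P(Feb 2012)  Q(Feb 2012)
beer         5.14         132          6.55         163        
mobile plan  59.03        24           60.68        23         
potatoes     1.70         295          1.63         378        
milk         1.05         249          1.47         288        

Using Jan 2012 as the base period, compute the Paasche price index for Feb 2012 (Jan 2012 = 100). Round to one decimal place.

111.5

Paasche price index uses current-period quantities as weights.
ΣP(Feb 2012)·Q(Feb 2012) = 6.55×163 + 60.68×23 + 1.63×378 + 1.47×288 = 1067.65 + 1395.64 + 616.14 + 423.36 = 3502.79
ΣP(Jan 2012)·Q(Feb 2012) = 5.14×163 + 59.03×23 + 1.70×378 + 1.05×288 = 837.82 + 1357.69 + 642.6 + 302.4 = 3140.51
Index = 3502.79 / 3140.51 × 100 = 111.5357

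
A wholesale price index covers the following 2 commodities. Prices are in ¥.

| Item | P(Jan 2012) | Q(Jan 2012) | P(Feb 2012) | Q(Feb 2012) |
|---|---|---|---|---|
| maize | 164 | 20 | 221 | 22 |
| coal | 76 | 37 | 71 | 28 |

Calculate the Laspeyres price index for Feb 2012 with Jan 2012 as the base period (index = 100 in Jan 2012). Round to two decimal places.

Laspeyres price index uses base-period quantities as weights.
ΣP(Feb 2012)·Q(Jan 2012) = 221×20 + 71×37 = 4420 + 2627 = 7047
ΣP(Jan 2012)·Q(Jan 2012) = 164×20 + 76×37 = 3280 + 2812 = 6092
Index = 7047 / 6092 × 100 = 115.6763

115.68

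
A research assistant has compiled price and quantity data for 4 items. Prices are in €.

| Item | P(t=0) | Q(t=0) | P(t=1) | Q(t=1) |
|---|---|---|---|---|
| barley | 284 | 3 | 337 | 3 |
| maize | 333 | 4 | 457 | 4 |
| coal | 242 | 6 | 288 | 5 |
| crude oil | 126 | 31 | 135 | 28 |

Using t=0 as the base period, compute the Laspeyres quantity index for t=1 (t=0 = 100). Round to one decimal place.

Laspeyres quantity index uses base-period prices as weights.
ΣP(t=0)·Q(t=1) = 284×3 + 333×4 + 242×5 + 126×28 = 852 + 1332 + 1210 + 3528 = 6922
ΣP(t=0)·Q(t=0) = 284×3 + 333×4 + 242×6 + 126×31 = 852 + 1332 + 1452 + 3906 = 7542
Index = 6922 / 7542 × 100 = 91.7794

91.8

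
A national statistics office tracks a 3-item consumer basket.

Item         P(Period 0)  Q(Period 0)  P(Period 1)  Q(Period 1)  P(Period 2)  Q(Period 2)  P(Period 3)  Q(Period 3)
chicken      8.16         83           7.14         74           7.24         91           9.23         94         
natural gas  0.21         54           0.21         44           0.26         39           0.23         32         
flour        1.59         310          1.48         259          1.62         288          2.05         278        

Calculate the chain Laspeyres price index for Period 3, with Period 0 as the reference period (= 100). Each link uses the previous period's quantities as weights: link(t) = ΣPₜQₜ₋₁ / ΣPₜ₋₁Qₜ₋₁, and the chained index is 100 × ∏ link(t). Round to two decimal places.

Link Period 0→Period 1:
ΣP(Period 1)Q(Period 0) = 7.14×83 + 0.21×54 + 1.48×310 = 592.62 + 11.34 + 458.8 = 1062.76
ΣP(Period 0)Q(Period 0) = 8.16×83 + 0.21×54 + 1.59×310 = 677.28 + 11.34 + 492.9 = 1181.52
link = 1062.76/1181.52 = 0.899485
Link Period 1→Period 2:
ΣP(Period 2)Q(Period 1) = 7.24×74 + 0.26×44 + 1.62×259 = 535.76 + 11.44 + 419.58 = 966.78
ΣP(Period 1)Q(Period 1) = 7.14×74 + 0.21×44 + 1.48×259 = 528.36 + 9.24 + 383.32 = 920.92
link = 966.78/920.92 = 1.049798
Link Period 2→Period 3:
ΣP(Period 3)Q(Period 2) = 9.23×91 + 0.23×39 + 2.05×288 = 839.93 + 8.97 + 590.4 = 1439.3
ΣP(Period 2)Q(Period 2) = 7.24×91 + 0.26×39 + 1.62×288 = 658.84 + 10.14 + 466.56 = 1135.54
link = 1439.3/1135.54 = 1.267503
Chained index = 100 × 0.899485 × 1.049798 × 1.267503 = 119.6875

119.69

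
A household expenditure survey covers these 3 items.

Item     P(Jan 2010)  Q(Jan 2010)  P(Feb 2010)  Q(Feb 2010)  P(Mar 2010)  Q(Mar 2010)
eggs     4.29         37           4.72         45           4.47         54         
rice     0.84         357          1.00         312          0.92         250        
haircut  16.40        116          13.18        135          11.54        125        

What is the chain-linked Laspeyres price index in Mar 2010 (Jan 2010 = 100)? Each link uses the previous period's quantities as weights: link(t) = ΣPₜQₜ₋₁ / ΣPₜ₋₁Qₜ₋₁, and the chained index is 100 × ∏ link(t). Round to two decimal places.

Link Jan 2010→Feb 2010:
ΣP(Feb 2010)Q(Jan 2010) = 4.72×37 + 1.00×357 + 13.18×116 = 174.64 + 357 + 1528.88 = 2060.52
ΣP(Jan 2010)Q(Jan 2010) = 4.29×37 + 0.84×357 + 16.40×116 = 158.73 + 299.88 + 1902.4 = 2361.01
link = 2060.52/2361.01 = 0.872728
Link Feb 2010→Mar 2010:
ΣP(Mar 2010)Q(Feb 2010) = 4.47×45 + 0.92×312 + 11.54×135 = 201.15 + 287.04 + 1557.9 = 2046.09
ΣP(Feb 2010)Q(Feb 2010) = 4.72×45 + 1.00×312 + 13.18×135 = 212.4 + 312 + 1779.3 = 2303.7
link = 2046.09/2303.7 = 0.888176
Chained index = 100 × 0.872728 × 0.888176 = 77.5136

77.51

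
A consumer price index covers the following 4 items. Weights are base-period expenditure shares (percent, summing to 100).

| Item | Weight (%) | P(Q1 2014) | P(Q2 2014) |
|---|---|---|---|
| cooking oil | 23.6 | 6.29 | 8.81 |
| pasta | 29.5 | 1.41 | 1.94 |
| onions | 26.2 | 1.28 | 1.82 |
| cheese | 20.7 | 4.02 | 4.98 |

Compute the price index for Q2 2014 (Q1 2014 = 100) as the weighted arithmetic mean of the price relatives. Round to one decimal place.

136.5

cooking oil: 23.6 × (8.81/6.29) = 23.6 × 1.400636 = 33.0550
pasta: 29.5 × (1.94/1.41) = 29.5 × 1.375887 = 40.5887
onions: 26.2 × (1.82/1.28) = 26.2 × 1.421875 = 37.2531
cheese: 20.7 × (4.98/4.02) = 20.7 × 1.238806 = 25.6433
Index = Σ wᵢ·(p₁ᵢ/p₀ᵢ) = 33.0550 + 40.5887 + 37.2531 + 25.6433 = 136.5401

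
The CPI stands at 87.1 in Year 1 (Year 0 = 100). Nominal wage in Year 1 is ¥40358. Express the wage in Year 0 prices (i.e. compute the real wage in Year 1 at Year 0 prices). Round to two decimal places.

46335.25

Real = Nominal ÷ (Index/100) = 40358 ÷ (87.1/100)
     = 40358 ÷ 0.871 = 46335.2468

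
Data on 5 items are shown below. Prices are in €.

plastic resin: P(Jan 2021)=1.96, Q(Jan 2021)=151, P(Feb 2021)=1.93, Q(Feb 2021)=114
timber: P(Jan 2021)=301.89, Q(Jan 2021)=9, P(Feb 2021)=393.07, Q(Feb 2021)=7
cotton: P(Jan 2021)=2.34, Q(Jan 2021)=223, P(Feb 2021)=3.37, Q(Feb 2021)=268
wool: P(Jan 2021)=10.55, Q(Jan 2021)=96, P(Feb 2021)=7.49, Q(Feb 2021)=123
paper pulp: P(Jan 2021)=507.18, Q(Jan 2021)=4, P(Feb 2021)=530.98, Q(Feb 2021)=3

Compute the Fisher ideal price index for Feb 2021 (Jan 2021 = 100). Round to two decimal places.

111.67

Laspeyres component (base-period weights):
ΣP(Feb 2021)Q(Jan 2021) = 1.93×151 + 393.07×9 + 3.37×223 + 7.49×96 + 530.98×4 = 291.43 + 3537.63 + 751.51 + 719.04 + 2123.92 = 7423.53
ΣP(Jan 2021)Q(Jan 2021) = 1.96×151 + 301.89×9 + 2.34×223 + 10.55×96 + 507.18×4 = 295.96 + 2717.01 + 521.82 + 1012.8 + 2028.72 = 6576.31
L = 7423.53 / 6576.31 × 100 = 112.8829
Paasche component (current-period weights):
ΣP(Feb 2021)Q(Feb 2021) = 1.93×114 + 393.07×7 + 3.37×268 + 7.49×123 + 530.98×3 = 220.02 + 2751.49 + 903.16 + 921.27 + 1592.94 = 6388.88
ΣP(Jan 2021)Q(Feb 2021) = 1.96×114 + 301.89×7 + 2.34×268 + 10.55×123 + 507.18×3 = 223.44 + 2113.23 + 627.12 + 1297.65 + 1521.54 = 5782.98
P = 6388.88 / 5782.98 × 100 = 110.4773
Fisher = √(L × P) = √(112.8829 × 110.4773) = 111.6736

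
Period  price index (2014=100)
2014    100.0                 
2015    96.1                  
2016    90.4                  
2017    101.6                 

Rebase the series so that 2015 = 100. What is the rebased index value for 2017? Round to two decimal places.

105.72

Rebased(2017) = 101.6 / 96.1 × 100 = 105.7232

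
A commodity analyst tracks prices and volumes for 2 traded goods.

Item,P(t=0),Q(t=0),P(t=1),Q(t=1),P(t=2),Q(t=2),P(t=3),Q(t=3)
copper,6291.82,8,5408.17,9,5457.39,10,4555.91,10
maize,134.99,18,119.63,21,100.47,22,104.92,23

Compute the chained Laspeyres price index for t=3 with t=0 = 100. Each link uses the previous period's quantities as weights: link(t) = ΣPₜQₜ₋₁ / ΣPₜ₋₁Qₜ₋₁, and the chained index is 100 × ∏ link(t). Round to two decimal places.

Link t=0→t=1:
ΣP(t=1)Q(t=0) = 5408.17×8 + 119.63×18 = 43265.36 + 2153.34 = 45418.7
ΣP(t=0)Q(t=0) = 6291.82×8 + 134.99×18 = 50334.56 + 2429.82 = 52764.38
link = 45418.7/52764.38 = 0.860783
Link t=1→t=2:
ΣP(t=2)Q(t=1) = 5457.39×9 + 100.47×21 = 49116.51 + 2109.87 = 51226.38
ΣP(t=1)Q(t=1) = 5408.17×9 + 119.63×21 = 48673.53 + 2512.23 = 51185.76
link = 51226.38/51185.76 = 1.000794
Link t=2→t=3:
ΣP(t=3)Q(t=2) = 4555.91×10 + 104.92×22 = 45559.1 + 2308.24 = 47867.34
ΣP(t=2)Q(t=2) = 5457.39×10 + 100.47×22 = 54573.9 + 2210.34 = 56784.24
link = 47867.34/56784.24 = 0.842969
Chained index = 100 × 0.860783 × 1.000794 × 0.842969 = 72.6189

72.62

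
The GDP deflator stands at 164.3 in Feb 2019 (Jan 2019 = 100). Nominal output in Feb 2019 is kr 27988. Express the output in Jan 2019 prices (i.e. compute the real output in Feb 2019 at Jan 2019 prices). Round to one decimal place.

Real = Nominal ÷ (Index/100) = 27988 ÷ (164.3/100)
     = 27988 ÷ 1.643 = 17034.6926

17034.7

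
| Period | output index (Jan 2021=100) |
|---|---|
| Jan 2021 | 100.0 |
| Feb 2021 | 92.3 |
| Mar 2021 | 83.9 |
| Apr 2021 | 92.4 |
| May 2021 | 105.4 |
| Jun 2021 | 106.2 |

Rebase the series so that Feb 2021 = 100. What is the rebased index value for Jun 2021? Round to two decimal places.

Rebased(Jun 2021) = 106.2 / 92.3 × 100 = 115.0596

115.06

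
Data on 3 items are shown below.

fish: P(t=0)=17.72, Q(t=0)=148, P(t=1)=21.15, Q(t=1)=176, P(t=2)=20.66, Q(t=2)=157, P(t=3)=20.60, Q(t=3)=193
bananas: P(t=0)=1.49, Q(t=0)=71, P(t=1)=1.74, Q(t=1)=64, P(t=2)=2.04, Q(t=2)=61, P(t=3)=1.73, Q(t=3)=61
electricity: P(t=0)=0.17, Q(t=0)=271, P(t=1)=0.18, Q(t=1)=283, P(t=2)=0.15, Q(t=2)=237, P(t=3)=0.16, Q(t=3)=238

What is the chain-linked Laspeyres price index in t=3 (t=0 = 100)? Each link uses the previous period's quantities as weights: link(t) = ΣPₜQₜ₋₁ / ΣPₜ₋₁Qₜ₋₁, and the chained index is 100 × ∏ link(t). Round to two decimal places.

Link t=0→t=1:
ΣP(t=1)Q(t=0) = 21.15×148 + 1.74×71 + 0.18×271 = 3130.2 + 123.54 + 48.78 = 3302.52
ΣP(t=0)Q(t=0) = 17.72×148 + 1.49×71 + 0.17×271 = 2622.56 + 105.79 + 46.07 = 2774.42
link = 3302.52/2774.42 = 1.190346
Link t=1→t=2:
ΣP(t=2)Q(t=1) = 20.66×176 + 2.04×64 + 0.15×283 = 3636.16 + 130.56 + 42.45 = 3809.17
ΣP(t=1)Q(t=1) = 21.15×176 + 1.74×64 + 0.18×283 = 3722.4 + 111.36 + 50.94 = 3884.7
link = 3809.17/3884.7 = 0.980557
Link t=2→t=3:
ΣP(t=3)Q(t=2) = 20.60×157 + 1.73×61 + 0.16×237 = 3234.2 + 105.53 + 37.92 = 3377.65
ΣP(t=2)Q(t=2) = 20.66×157 + 2.04×61 + 0.15×237 = 3243.62 + 124.44 + 35.55 = 3403.61
link = 3377.65/3403.61 = 0.992373
Chained index = 100 × 1.190346 × 0.980557 × 0.992373 = 115.8300

115.83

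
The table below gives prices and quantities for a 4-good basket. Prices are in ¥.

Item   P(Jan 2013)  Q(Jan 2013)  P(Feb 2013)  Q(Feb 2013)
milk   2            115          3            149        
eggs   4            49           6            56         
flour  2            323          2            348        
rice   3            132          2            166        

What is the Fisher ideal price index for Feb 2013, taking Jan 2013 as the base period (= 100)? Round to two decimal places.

105.53

Laspeyres component (base-period weights):
ΣP(Feb 2013)Q(Jan 2013) = 3×115 + 6×49 + 2×323 + 2×132 = 345 + 294 + 646 + 264 = 1549
ΣP(Jan 2013)Q(Jan 2013) = 2×115 + 4×49 + 2×323 + 3×132 = 230 + 196 + 646 + 396 = 1468
L = 1549 / 1468 × 100 = 105.5177
Paasche component (current-period weights):
ΣP(Feb 2013)Q(Feb 2013) = 3×149 + 6×56 + 2×348 + 2×166 = 447 + 336 + 696 + 332 = 1811
ΣP(Jan 2013)Q(Feb 2013) = 2×149 + 4×56 + 2×348 + 3×166 = 298 + 224 + 696 + 498 = 1716
P = 1811 / 1716 × 100 = 105.5361
Fisher = √(L × P) = √(105.5177 × 105.5361) = 105.5269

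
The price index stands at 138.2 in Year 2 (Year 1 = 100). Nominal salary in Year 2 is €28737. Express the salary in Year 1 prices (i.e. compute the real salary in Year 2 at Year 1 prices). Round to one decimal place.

Real = Nominal ÷ (Index/100) = 28737 ÷ (138.2/100)
     = 28737 ÷ 1.382 = 20793.7771

20793.8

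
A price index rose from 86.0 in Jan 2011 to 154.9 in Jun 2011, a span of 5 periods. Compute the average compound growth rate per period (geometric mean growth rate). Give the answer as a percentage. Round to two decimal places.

Growth factor = (154.9/86.0)^(1/5) = (1.801163)^(1/5) = 1.124891
Growth rate = 1.124891 − 1 = 0.124891 = 12.4891%

12.49%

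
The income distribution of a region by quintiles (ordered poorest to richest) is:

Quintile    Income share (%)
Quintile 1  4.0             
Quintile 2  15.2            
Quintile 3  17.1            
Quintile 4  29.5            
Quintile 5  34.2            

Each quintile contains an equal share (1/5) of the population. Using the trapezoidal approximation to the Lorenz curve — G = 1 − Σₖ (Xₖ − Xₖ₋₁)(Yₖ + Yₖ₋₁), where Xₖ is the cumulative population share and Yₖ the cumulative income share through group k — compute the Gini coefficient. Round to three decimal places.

Cumulative income shares Yₖ: 0.0400, 0.1920, 0.3630, 0.6580, 1.0000
Σ (Xₖ−Xₖ₋₁)(Yₖ+Yₖ₋₁) = (1/5)(0.0400+0.0000) + (1/5)(0.1920+0.0400) + (1/5)(0.3630+0.1920) + (1/5)(0.6580+0.3630) + (1/5)(1.0000+0.6580)
  = 0.0080 + 0.0464 + 0.1110 + 0.2042 + 0.3316 = 0.7012
G = 1 − 0.7012 = 0.2988

0.299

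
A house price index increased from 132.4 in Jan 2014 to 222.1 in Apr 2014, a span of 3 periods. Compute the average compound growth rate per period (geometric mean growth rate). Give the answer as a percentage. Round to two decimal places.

18.82%

Growth factor = (222.1/132.4)^(1/3) = (1.677492)^(1/3) = 1.188193
Growth rate = 1.188193 − 1 = 0.188193 = 18.8193%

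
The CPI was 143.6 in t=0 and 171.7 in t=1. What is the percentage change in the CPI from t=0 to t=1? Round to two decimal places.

Change = (171.7 − 143.6) / 143.6 × 100
       = 28.1 / 143.6 × 100 = 19.5682%

19.57%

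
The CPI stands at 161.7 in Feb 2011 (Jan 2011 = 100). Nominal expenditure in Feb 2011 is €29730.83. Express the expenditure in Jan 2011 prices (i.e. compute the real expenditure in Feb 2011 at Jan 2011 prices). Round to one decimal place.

Real = Nominal ÷ (Index/100) = 29730.83 ÷ (161.7/100)
     = 29730.83 ÷ 1.617 = 18386.4131

18386.4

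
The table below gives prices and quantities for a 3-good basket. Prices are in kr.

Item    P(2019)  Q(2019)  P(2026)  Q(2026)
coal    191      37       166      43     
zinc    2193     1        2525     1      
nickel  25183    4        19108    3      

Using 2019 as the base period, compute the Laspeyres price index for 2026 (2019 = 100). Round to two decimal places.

Laspeyres price index uses base-period quantities as weights.
ΣP(2026)·Q(2019) = 166×37 + 2525×1 + 19108×4 = 6142 + 2525 + 76432 = 85099
ΣP(2019)·Q(2019) = 191×37 + 2193×1 + 25183×4 = 7067 + 2193 + 100732 = 109992
Index = 85099 / 109992 × 100 = 77.3684

77.37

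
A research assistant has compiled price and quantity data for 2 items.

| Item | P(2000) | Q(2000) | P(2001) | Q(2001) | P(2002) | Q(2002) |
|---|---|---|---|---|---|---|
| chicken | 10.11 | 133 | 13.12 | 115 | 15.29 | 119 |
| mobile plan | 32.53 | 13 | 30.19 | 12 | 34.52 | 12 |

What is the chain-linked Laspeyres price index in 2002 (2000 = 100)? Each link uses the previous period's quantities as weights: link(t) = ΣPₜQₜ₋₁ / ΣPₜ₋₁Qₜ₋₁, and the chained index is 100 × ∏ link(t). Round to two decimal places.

140.41

Link 2000→2001:
ΣP(2001)Q(2000) = 13.12×133 + 30.19×13 = 1744.96 + 392.47 = 2137.43
ΣP(2000)Q(2000) = 10.11×133 + 32.53×13 = 1344.63 + 422.89 = 1767.52
link = 2137.43/1767.52 = 1.209282
Link 2001→2002:
ΣP(2002)Q(2001) = 15.29×115 + 34.52×12 = 1758.35 + 414.24 = 2172.59
ΣP(2001)Q(2001) = 13.12×115 + 30.19×12 = 1508.8 + 362.28 = 1871.08
link = 2172.59/1871.08 = 1.161142
Chained index = 100 × 1.209282 × 1.161142 = 140.4148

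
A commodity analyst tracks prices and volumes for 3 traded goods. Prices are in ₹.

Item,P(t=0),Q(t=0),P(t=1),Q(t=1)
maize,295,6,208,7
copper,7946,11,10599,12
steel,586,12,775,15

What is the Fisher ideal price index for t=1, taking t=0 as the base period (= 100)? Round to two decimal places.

132.11

Laspeyres component (base-period weights):
ΣP(t=1)Q(t=0) = 208×6 + 10599×11 + 775×12 = 1248 + 116589 + 9300 = 127137
ΣP(t=0)Q(t=0) = 295×6 + 7946×11 + 586×12 = 1770 + 87406 + 7032 = 96208
L = 127137 / 96208 × 100 = 132.1481
Paasche component (current-period weights):
ΣP(t=1)Q(t=1) = 208×7 + 10599×12 + 775×15 = 1456 + 127188 + 11625 = 140269
ΣP(t=0)Q(t=1) = 295×7 + 7946×12 + 586×15 = 2065 + 95352 + 8790 = 106207
P = 140269 / 106207 × 100 = 132.0713
Fisher = √(L × P) = √(132.1481 × 132.0713) = 132.1097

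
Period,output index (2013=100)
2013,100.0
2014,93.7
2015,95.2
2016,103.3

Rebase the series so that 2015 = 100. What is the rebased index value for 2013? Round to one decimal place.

Rebased(2013) = 100.0 / 95.2 × 100 = 105.0420

105.0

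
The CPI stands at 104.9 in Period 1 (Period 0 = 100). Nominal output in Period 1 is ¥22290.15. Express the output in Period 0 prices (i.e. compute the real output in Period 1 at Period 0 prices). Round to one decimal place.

Real = Nominal ÷ (Index/100) = 22290.15 ÷ (104.9/100)
     = 22290.15 ÷ 1.049 = 21248.9514

21249.0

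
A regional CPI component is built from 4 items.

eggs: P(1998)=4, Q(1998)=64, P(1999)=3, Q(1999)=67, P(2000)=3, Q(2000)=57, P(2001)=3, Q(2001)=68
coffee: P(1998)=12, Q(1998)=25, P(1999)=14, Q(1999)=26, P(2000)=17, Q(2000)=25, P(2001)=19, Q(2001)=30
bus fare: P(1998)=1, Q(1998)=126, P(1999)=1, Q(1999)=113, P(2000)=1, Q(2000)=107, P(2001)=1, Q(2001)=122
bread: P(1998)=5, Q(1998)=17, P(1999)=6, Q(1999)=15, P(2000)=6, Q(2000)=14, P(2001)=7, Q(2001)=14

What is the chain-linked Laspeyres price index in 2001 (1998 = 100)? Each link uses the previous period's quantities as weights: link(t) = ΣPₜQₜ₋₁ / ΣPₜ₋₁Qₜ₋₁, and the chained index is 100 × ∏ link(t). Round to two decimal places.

Link 1998→1999:
ΣP(1999)Q(1998) = 3×64 + 14×25 + 1×126 + 6×17 = 192 + 350 + 126 + 102 = 770
ΣP(1998)Q(1998) = 4×64 + 12×25 + 1×126 + 5×17 = 256 + 300 + 126 + 85 = 767
link = 770/767 = 1.003911
Link 1999→2000:
ΣP(2000)Q(1999) = 3×67 + 17×26 + 1×113 + 6×15 = 201 + 442 + 113 + 90 = 846
ΣP(1999)Q(1999) = 3×67 + 14×26 + 1×113 + 6×15 = 201 + 364 + 113 + 90 = 768
link = 846/768 = 1.101562
Link 2000→2001:
ΣP(2001)Q(2000) = 3×57 + 19×25 + 1×107 + 7×14 = 171 + 475 + 107 + 98 = 851
ΣP(2000)Q(2000) = 3×57 + 17×25 + 1×107 + 6×14 = 171 + 425 + 107 + 84 = 787
link = 851/787 = 1.081321
Chained index = 100 × 1.003911 × 1.101562 × 1.081321 = 119.5802

119.58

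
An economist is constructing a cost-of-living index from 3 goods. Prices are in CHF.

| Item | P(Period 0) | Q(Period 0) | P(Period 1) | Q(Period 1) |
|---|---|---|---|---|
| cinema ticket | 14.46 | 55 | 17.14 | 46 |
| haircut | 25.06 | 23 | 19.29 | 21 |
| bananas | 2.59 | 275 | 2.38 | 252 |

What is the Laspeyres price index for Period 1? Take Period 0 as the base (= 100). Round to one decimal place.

Laspeyres price index uses base-period quantities as weights.
ΣP(Period 1)·Q(Period 0) = 17.14×55 + 19.29×23 + 2.38×275 = 942.7 + 443.67 + 654.5 = 2040.87
ΣP(Period 0)·Q(Period 0) = 14.46×55 + 25.06×23 + 2.59×275 = 795.3 + 576.38 + 712.25 = 2083.93
Index = 2040.87 / 2083.93 × 100 = 97.9337

97.9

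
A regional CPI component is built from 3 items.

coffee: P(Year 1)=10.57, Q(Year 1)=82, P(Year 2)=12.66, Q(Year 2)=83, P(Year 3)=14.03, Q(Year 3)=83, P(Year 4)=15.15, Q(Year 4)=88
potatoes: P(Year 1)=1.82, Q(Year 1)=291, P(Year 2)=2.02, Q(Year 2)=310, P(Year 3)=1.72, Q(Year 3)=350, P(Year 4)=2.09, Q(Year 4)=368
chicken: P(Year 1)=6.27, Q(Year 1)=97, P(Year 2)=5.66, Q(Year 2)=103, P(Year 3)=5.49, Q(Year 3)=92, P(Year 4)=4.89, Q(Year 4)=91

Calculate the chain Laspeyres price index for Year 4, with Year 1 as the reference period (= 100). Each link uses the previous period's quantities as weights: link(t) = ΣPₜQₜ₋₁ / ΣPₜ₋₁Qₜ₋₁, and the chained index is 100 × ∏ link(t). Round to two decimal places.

116.66

Link Year 1→Year 2:
ΣP(Year 2)Q(Year 1) = 12.66×82 + 2.02×291 + 5.66×97 = 1038.12 + 587.82 + 549.02 = 2174.96
ΣP(Year 1)Q(Year 1) = 10.57×82 + 1.82×291 + 6.27×97 = 866.74 + 529.62 + 608.19 = 2004.55
link = 2174.96/2004.55 = 1.085012
Link Year 2→Year 3:
ΣP(Year 3)Q(Year 2) = 14.03×83 + 1.72×310 + 5.49×103 = 1164.49 + 533.2 + 565.47 = 2263.16
ΣP(Year 2)Q(Year 2) = 12.66×83 + 2.02×310 + 5.66×103 = 1050.78 + 626.2 + 582.98 = 2259.96
link = 2263.16/2259.96 = 1.001416
Link Year 3→Year 4:
ΣP(Year 4)Q(Year 3) = 15.15×83 + 2.09×350 + 4.89×92 = 1257.45 + 731.5 + 449.88 = 2438.83
ΣP(Year 3)Q(Year 3) = 14.03×83 + 1.72×350 + 5.49×92 = 1164.49 + 602 + 505.08 = 2271.57
link = 2438.83/2271.57 = 1.073632
Chained index = 100 × 1.085012 × 1.001416 × 1.073632 = 116.6553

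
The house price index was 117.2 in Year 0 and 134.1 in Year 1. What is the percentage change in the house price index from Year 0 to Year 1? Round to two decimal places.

14.42%

Change = (134.1 − 117.2) / 117.2 × 100
       = 16.9 / 117.2 × 100 = 14.4198%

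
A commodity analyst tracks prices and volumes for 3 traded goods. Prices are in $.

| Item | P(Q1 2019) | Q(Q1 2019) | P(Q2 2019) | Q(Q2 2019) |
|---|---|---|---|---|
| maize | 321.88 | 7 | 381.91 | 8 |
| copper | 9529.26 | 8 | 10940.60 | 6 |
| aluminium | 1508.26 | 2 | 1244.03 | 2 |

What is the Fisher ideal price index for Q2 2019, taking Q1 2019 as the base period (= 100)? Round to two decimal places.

Laspeyres component (base-period weights):
ΣP(Q2 2019)Q(Q1 2019) = 381.91×7 + 10940.60×8 + 1244.03×2 = 2673.37 + 87524.8 + 2488.06 = 92686.23
ΣP(Q1 2019)Q(Q1 2019) = 321.88×7 + 9529.26×8 + 1508.26×2 = 2253.16 + 76234.08 + 3016.52 = 81503.76
L = 92686.23 / 81503.76 × 100 = 113.7202
Paasche component (current-period weights):
ΣP(Q2 2019)Q(Q2 2019) = 381.91×8 + 10940.60×6 + 1244.03×2 = 3055.28 + 65643.6 + 2488.06 = 71186.94
ΣP(Q1 2019)Q(Q2 2019) = 321.88×8 + 9529.26×6 + 1508.26×2 = 2575.04 + 57175.56 + 3016.52 = 62767.12
P = 71186.94 / 62767.12 × 100 = 113.4144
Fisher = √(L × P) = √(113.7202 × 113.4144) = 113.5672

113.57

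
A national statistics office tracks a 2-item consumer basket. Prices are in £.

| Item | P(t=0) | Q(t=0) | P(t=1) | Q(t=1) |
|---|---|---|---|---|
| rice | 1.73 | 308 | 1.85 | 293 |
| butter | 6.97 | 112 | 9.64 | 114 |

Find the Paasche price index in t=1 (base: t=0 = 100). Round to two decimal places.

126.09

Paasche price index uses current-period quantities as weights.
ΣP(t=1)·Q(t=1) = 1.85×293 + 9.64×114 = 542.05 + 1098.96 = 1641.01
ΣP(t=0)·Q(t=1) = 1.73×293 + 6.97×114 = 506.89 + 794.58 = 1301.47
Index = 1641.01 / 1301.47 × 100 = 126.0890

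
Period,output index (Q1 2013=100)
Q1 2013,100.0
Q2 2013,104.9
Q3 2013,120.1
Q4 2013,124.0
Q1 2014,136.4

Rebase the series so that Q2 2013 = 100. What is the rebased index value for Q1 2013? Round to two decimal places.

Rebased(Q1 2013) = 100.0 / 104.9 × 100 = 95.3289

95.33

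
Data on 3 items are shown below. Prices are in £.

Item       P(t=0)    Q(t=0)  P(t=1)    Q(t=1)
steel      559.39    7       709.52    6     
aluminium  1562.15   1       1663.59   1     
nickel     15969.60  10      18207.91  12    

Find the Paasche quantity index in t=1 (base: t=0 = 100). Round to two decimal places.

118.92

Paasche quantity index uses current-period prices as weights.
ΣP(t=1)·Q(t=1) = 709.52×6 + 1663.59×1 + 18207.91×12 = 4257.12 + 1663.59 + 218494.92 = 224415.63
ΣP(t=1)·Q(t=0) = 709.52×7 + 1663.59×1 + 18207.91×10 = 4966.64 + 1663.59 + 182079.1 = 188709.33
Index = 224415.63 / 188709.33 × 100 = 118.9213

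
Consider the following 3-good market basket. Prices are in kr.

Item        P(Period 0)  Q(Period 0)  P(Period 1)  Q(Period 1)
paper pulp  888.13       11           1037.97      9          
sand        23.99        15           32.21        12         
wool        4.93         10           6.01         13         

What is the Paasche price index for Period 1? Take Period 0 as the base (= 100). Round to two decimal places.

Paasche price index uses current-period quantities as weights.
ΣP(Period 1)·Q(Period 1) = 1037.97×9 + 32.21×12 + 6.01×13 = 9341.73 + 386.52 + 78.13 = 9806.38
ΣP(Period 0)·Q(Period 1) = 888.13×9 + 23.99×12 + 4.93×13 = 7993.17 + 287.88 + 64.09 = 8345.14
Index = 9806.38 / 8345.14 × 100 = 117.5101

117.51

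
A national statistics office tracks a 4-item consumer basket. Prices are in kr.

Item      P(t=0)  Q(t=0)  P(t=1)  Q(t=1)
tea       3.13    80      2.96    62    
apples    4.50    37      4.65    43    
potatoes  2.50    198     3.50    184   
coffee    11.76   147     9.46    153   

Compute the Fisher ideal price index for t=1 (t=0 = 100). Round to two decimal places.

Laspeyres component (base-period weights):
ΣP(t=1)Q(t=0) = 2.96×80 + 4.65×37 + 3.50×198 + 9.46×147 = 236.8 + 172.05 + 693 + 1390.62 = 2492.47
ΣP(t=0)Q(t=0) = 3.13×80 + 4.50×37 + 2.50×198 + 11.76×147 = 250.4 + 166.5 + 495 + 1728.72 = 2640.62
L = 2492.47 / 2640.62 × 100 = 94.3896
Paasche component (current-period weights):
ΣP(t=1)Q(t=1) = 2.96×62 + 4.65×43 + 3.50×184 + 9.46×153 = 183.52 + 199.95 + 644 + 1447.38 = 2474.85
ΣP(t=0)Q(t=1) = 3.13×62 + 4.50×43 + 2.50×184 + 11.76×153 = 194.06 + 193.5 + 460 + 1799.28 = 2646.84
P = 2474.85 / 2646.84 × 100 = 93.5021
Fisher = √(L × P) = √(94.3896 × 93.5021) = 93.9448

93.94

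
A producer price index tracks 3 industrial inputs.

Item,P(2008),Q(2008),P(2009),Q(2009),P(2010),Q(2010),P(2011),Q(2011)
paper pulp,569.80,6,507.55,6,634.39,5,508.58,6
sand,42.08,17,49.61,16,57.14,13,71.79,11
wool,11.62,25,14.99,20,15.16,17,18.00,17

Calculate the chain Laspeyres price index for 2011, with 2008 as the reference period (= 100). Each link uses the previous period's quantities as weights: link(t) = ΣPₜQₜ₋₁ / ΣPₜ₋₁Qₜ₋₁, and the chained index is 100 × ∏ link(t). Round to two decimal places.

Link 2008→2009:
ΣP(2009)Q(2008) = 507.55×6 + 49.61×17 + 14.99×25 = 3045.3 + 843.37 + 374.75 = 4263.42
ΣP(2008)Q(2008) = 569.80×6 + 42.08×17 + 11.62×25 = 3418.8 + 715.36 + 290.5 = 4424.66
link = 4263.42/4424.66 = 0.963559
Link 2009→2010:
ΣP(2010)Q(2009) = 634.39×6 + 57.14×16 + 15.16×20 = 3806.34 + 914.24 + 303.2 = 5023.78
ΣP(2009)Q(2009) = 507.55×6 + 49.61×16 + 14.99×20 = 3045.3 + 793.76 + 299.8 = 4138.86
link = 5023.78/4138.86 = 1.213808
Link 2010→2011:
ΣP(2011)Q(2010) = 508.58×5 + 71.79×13 + 18.00×17 = 2542.9 + 933.27 + 306 = 3782.17
ΣP(2010)Q(2010) = 634.39×5 + 57.14×13 + 15.16×17 = 3171.95 + 742.82 + 257.72 = 4172.49
link = 3782.17/4172.49 = 0.906454
Chained index = 100 × 0.963559 × 1.213808 × 0.906454 = 106.0166

106.02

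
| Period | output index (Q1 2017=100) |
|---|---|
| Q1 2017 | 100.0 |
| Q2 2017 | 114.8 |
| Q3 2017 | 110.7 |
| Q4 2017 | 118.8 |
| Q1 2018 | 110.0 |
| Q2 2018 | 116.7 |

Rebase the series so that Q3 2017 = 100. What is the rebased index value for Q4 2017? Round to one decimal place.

107.3

Rebased(Q4 2017) = 118.8 / 110.7 × 100 = 107.3171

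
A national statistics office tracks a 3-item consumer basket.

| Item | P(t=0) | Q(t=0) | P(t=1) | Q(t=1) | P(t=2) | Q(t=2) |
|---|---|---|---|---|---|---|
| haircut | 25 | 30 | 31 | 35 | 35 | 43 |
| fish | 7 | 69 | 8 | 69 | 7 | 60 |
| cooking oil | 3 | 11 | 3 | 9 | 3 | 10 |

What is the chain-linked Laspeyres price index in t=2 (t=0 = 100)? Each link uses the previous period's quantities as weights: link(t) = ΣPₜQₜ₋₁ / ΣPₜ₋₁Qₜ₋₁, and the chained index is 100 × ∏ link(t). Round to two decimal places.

124.77

Link t=0→t=1:
ΣP(t=1)Q(t=0) = 31×30 + 8×69 + 3×11 = 930 + 552 + 33 = 1515
ΣP(t=0)Q(t=0) = 25×30 + 7×69 + 3×11 = 750 + 483 + 33 = 1266
link = 1515/1266 = 1.196682
Link t=1→t=2:
ΣP(t=2)Q(t=1) = 35×35 + 7×69 + 3×9 = 1225 + 483 + 27 = 1735
ΣP(t=1)Q(t=1) = 31×35 + 8×69 + 3×9 = 1085 + 552 + 27 = 1664
link = 1735/1664 = 1.042668
Chained index = 100 × 1.196682 × 1.042668 = 124.7743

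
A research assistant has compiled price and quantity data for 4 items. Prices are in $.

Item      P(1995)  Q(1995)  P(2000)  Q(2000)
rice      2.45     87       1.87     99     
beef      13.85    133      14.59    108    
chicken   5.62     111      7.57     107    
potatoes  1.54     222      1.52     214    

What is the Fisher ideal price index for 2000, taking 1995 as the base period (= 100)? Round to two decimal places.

108.55

Laspeyres component (base-period weights):
ΣP(2000)Q(1995) = 1.87×87 + 14.59×133 + 7.57×111 + 1.52×222 = 162.69 + 1940.47 + 840.27 + 337.44 = 3280.87
ΣP(1995)Q(1995) = 2.45×87 + 13.85×133 + 5.62×111 + 1.54×222 = 213.15 + 1842.05 + 623.82 + 341.88 = 3020.9
L = 3280.87 / 3020.9 × 100 = 108.6057
Paasche component (current-period weights):
ΣP(2000)Q(2000) = 1.87×99 + 14.59×108 + 7.57×107 + 1.52×214 = 185.13 + 1575.72 + 809.99 + 325.28 = 2896.12
ΣP(1995)Q(2000) = 2.45×99 + 13.85×108 + 5.62×107 + 1.54×214 = 242.55 + 1495.8 + 601.34 + 329.56 = 2669.25
P = 2896.12 / 2669.25 × 100 = 108.4994
Fisher = √(L × P) = √(108.6057 × 108.4994) = 108.5525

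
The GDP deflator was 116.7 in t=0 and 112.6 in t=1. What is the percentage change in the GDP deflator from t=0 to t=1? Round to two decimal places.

-3.51%

Change = (112.6 − 116.7) / 116.7 × 100
       = -4.1 / 116.7 × 100 = -3.5133%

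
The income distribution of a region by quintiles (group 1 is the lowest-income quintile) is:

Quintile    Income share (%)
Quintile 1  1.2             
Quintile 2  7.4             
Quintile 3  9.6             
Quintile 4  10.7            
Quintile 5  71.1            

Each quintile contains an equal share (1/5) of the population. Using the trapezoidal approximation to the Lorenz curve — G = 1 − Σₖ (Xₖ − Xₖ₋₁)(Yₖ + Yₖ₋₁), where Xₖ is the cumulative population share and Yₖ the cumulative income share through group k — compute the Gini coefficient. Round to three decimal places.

Cumulative income shares Yₖ: 0.0120, 0.0860, 0.1820, 0.2890, 1.0000
Σ (Xₖ−Xₖ₋₁)(Yₖ+Yₖ₋₁) = (1/5)(0.0120+0.0000) + (1/5)(0.0860+0.0120) + (1/5)(0.1820+0.0860) + (1/5)(0.2890+0.1820) + (1/5)(1.0000+0.2890)
  = 0.0024 + 0.0196 + 0.0536 + 0.0942 + 0.2578 = 0.4276
G = 1 − 0.4276 = 0.5724

0.572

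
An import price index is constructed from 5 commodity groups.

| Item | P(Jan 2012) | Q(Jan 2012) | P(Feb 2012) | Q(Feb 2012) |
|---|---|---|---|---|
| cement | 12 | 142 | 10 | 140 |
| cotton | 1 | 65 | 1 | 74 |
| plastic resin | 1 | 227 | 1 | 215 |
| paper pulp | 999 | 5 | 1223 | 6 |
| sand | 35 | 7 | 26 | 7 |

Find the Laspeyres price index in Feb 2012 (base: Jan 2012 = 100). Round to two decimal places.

Laspeyres price index uses base-period quantities as weights.
ΣP(Feb 2012)·Q(Jan 2012) = 10×142 + 1×65 + 1×227 + 1223×5 + 26×7 = 1420 + 65 + 227 + 6115 + 182 = 8009
ΣP(Jan 2012)·Q(Jan 2012) = 12×142 + 1×65 + 1×227 + 999×5 + 35×7 = 1704 + 65 + 227 + 4995 + 245 = 7236
Index = 8009 / 7236 × 100 = 110.6827

110.68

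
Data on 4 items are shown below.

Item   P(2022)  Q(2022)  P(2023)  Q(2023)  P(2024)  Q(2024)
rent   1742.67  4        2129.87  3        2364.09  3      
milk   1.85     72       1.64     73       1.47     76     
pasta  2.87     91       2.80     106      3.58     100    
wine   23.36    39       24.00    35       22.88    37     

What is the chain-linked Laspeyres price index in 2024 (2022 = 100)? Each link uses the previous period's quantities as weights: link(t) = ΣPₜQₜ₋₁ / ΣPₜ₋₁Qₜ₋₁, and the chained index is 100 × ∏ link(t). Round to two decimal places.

Link 2022→2023:
ΣP(2023)Q(2022) = 2129.87×4 + 1.64×72 + 2.80×91 + 24.00×39 = 8519.48 + 118.08 + 254.8 + 936 = 9828.36
ΣP(2022)Q(2022) = 1742.67×4 + 1.85×72 + 2.87×91 + 23.36×39 = 6970.68 + 133.2 + 261.17 + 911.04 = 8276.09
link = 9828.36/8276.09 = 1.187561
Link 2023→2024:
ΣP(2024)Q(2023) = 2364.09×3 + 1.47×73 + 3.58×106 + 22.88×35 = 7092.27 + 107.31 + 379.48 + 800.8 = 8379.86
ΣP(2023)Q(2023) = 2129.87×3 + 1.64×73 + 2.80×106 + 24.00×35 = 6389.61 + 119.72 + 296.8 + 840 = 7646.13
link = 8379.86/7646.13 = 1.095961
Chained index = 100 × 1.187561 × 1.095961 = 130.1520

130.15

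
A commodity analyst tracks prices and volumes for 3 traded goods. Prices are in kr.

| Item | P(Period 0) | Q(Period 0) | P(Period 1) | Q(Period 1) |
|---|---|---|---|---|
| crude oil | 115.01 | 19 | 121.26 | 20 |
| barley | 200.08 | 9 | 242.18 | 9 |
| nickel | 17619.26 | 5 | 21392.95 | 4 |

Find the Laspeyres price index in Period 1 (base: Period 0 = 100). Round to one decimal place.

121.0

Laspeyres price index uses base-period quantities as weights.
ΣP(Period 1)·Q(Period 0) = 121.26×19 + 242.18×9 + 21392.95×5 = 2303.94 + 2179.62 + 106964.75 = 111448.31
ΣP(Period 0)·Q(Period 0) = 115.01×19 + 200.08×9 + 17619.26×5 = 2185.19 + 1800.72 + 88096.3 = 92082.21
Index = 111448.31 / 92082.21 × 100 = 121.0313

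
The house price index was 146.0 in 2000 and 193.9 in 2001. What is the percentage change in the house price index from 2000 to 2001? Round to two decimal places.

32.81%

Change = (193.9 − 146.0) / 146.0 × 100
       = 47.9 / 146.0 × 100 = 32.8082%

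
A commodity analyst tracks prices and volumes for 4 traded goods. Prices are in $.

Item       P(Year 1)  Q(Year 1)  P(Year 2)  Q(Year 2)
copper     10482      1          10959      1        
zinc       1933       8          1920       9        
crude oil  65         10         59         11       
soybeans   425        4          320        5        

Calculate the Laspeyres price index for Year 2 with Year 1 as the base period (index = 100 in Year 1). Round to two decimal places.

99.62

Laspeyres price index uses base-period quantities as weights.
ΣP(Year 2)·Q(Year 1) = 10959×1 + 1920×8 + 59×10 + 320×4 = 10959 + 15360 + 590 + 1280 = 28189
ΣP(Year 1)·Q(Year 1) = 10482×1 + 1933×8 + 65×10 + 425×4 = 10482 + 15464 + 650 + 1700 = 28296
Index = 28189 / 28296 × 100 = 99.6219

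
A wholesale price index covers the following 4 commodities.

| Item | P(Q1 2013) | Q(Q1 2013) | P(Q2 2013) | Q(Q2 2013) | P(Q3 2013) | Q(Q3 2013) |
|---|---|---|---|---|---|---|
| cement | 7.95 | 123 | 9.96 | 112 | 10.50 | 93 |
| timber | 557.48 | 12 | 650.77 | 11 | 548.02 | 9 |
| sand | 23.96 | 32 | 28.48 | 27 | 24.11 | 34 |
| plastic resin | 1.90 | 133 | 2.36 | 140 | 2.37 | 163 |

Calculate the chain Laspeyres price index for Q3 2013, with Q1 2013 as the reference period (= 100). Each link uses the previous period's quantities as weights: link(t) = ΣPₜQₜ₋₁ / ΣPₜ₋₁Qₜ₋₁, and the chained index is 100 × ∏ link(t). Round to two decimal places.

Link Q1 2013→Q2 2013:
ΣP(Q2 2013)Q(Q1 2013) = 9.96×123 + 650.77×12 + 28.48×32 + 2.36×133 = 1225.08 + 7809.24 + 911.36 + 313.88 = 10259.56
ΣP(Q1 2013)Q(Q1 2013) = 7.95×123 + 557.48×12 + 23.96×32 + 1.90×133 = 977.85 + 6689.76 + 766.72 + 252.7 = 8687.03
link = 10259.56/8687.03 = 1.181020
Link Q2 2013→Q3 2013:
ΣP(Q3 2013)Q(Q2 2013) = 10.50×112 + 548.02×11 + 24.11×27 + 2.37×140 = 1176 + 6028.22 + 650.97 + 331.8 = 8186.99
ΣP(Q2 2013)Q(Q2 2013) = 9.96×112 + 650.77×11 + 28.48×27 + 2.36×140 = 1115.52 + 7158.47 + 768.96 + 330.4 = 9373.35
link = 8186.99/9373.35 = 0.873433
Chained index = 100 × 1.181020 × 0.873433 = 103.1542

103.15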